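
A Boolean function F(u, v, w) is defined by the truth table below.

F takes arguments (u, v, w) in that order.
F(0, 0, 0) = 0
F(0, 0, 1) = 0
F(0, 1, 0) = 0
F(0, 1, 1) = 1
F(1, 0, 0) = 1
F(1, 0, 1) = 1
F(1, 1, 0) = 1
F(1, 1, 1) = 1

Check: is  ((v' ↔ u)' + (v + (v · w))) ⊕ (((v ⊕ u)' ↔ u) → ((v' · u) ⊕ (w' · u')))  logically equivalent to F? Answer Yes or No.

Yes

Check the formula against F row by row:
  u=0, v=0, w=0: formula gives 0, F = 0 ✓
  u=0, v=0, w=1: formula gives 0, F = 0 ✓
  u=0, v=1, w=0: formula gives 0, F = 0 ✓
  u=0, v=1, w=1: formula gives 1, F = 1 ✓
  u=1, v=0, w=0: formula gives 1, F = 1 ✓
  …and likewise for the remaining 3 rows.
Every row agrees, so the formula is equivalent.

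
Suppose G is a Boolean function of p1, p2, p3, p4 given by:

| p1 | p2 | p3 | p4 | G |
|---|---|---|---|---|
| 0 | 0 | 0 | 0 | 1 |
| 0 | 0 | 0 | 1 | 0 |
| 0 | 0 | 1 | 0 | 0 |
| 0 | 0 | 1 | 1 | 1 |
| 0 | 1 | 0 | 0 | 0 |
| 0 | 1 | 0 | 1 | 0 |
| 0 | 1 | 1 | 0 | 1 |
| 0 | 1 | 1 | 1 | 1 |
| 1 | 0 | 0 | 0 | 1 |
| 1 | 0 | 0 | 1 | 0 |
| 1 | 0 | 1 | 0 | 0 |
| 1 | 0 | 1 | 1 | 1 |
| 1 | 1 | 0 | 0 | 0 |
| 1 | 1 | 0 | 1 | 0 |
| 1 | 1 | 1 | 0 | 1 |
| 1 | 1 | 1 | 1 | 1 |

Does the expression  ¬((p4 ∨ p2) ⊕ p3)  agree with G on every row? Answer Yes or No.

Check the formula against G row by row:
  p1=0, p2=0, p3=0, p4=0: formula gives 1, G = 1 ✓
  p1=0, p2=0, p3=0, p4=1: formula gives 0, G = 0 ✓
  p1=0, p2=0, p3=1, p4=0: formula gives 0, G = 0 ✓
  p1=0, p2=0, p3=1, p4=1: formula gives 1, G = 1 ✓
  … (the remaining 12 rows also agree.)
No disagreement on any input; they are logically equivalent.

Yes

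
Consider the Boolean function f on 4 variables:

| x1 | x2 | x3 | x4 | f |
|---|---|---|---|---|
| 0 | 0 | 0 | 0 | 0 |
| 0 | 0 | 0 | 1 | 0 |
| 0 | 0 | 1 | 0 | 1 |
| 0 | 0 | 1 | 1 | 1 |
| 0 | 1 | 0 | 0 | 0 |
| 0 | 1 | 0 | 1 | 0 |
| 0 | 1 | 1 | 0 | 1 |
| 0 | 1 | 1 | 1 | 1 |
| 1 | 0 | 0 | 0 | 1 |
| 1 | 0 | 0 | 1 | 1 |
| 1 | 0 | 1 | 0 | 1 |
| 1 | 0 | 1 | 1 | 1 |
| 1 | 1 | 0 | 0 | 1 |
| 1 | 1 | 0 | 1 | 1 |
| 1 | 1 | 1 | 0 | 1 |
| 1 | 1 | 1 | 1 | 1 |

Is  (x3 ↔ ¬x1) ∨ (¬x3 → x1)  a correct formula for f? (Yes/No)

Evaluate (x3 ↔ ¬x1) ∨ (¬x3 → x1) on each row and compare to f:
  x1=0, x2=0, x3=0, x4=0: formula gives 0, f = 0 ✓
  x1=0, x2=0, x3=0, x4=1: formula gives 0, f = 0 ✓
  x1=0, x2=0, x3=1, x4=0: formula gives 1, f = 1 ✓
  x1=0, x2=0, x3=1, x4=1: formula gives 1, f = 1 ✓
  …and likewise for the remaining 12 rows.
Every row agrees, so the formula is equivalent.

Yes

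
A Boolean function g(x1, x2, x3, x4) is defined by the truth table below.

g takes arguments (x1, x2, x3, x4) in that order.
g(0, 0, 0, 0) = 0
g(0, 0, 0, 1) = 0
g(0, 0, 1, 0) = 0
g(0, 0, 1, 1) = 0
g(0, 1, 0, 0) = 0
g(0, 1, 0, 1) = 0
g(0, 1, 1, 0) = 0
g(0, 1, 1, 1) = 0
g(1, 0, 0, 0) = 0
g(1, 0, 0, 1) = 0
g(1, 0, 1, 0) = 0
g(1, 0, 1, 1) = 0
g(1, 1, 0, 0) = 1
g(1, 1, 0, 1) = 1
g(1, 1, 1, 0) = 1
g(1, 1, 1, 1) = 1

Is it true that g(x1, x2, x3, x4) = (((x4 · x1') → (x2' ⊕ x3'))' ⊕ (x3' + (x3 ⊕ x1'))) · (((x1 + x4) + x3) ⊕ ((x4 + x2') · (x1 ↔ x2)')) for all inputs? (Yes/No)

Yes

Check the formula against g row by row:
  x1=0, x2=0, x3=0, x4=0: formula gives 0, g = 0 ✓
  x1=0, x2=0, x3=0, x4=1: formula gives 0, g = 0 ✓
  x1=0, x2=0, x3=1, x4=0: formula gives 0, g = 0 ✓
  x1=0, x2=0, x3=1, x4=1: formula gives 0, g = 0 ✓
  … (the remaining 12 rows also agree.)
All 16 rows match — the expression computes g exactly.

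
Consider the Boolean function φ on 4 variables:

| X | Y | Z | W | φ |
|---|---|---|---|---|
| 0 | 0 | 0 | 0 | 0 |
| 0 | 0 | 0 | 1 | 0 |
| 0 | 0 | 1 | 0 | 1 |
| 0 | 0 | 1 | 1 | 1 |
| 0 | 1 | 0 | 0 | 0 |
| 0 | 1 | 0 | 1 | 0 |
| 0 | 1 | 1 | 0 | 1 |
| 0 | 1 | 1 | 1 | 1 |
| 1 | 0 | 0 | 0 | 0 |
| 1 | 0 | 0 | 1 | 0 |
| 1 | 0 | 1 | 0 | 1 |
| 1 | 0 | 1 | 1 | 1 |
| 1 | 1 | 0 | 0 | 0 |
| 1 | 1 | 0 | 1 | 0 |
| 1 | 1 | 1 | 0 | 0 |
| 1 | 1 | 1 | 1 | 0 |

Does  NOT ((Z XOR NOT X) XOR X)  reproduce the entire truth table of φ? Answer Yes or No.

Test each input against both φ and the formula:
  X=0, Y=0, Z=0, W=0: formula gives 0, φ = 0 ✓
  X=0, Y=0, Z=0, W=1: formula gives 0, φ = 0 ✓
  X=0, Y=0, Z=1, W=0: formula gives 1, φ = 1 ✓
  X=0, Y=0, Z=1, W=1: formula gives 1, φ = 1 ✓
  …
  X=1, Y=1, Z=1, W=0: formula gives 1, but φ = 0 ✗
Since they disagree at (1,1,1,0), the expression is not a correct formula for φ.

No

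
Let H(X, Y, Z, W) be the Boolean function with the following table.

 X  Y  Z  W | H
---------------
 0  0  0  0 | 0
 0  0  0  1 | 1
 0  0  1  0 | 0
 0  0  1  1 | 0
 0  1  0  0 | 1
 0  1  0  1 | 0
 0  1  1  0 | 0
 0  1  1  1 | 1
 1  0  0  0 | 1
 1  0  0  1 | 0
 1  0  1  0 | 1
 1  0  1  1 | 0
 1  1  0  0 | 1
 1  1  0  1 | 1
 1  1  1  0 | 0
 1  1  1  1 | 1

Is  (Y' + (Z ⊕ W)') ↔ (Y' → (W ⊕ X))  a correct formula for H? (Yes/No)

Check the formula against H row by row:
  X=0, Y=0, Z=0, W=0: formula gives 0, H = 0 ✓
  X=0, Y=0, Z=0, W=1: formula gives 1, H = 1 ✓
  X=0, Y=0, Z=1, W=0: formula gives 0, H = 0 ✓
  X=0, Y=0, Z=1, W=1: formula gives 1, but H = 0 ✗
Row (0,0,1,1) is a counterexample, so the formula is not equivalent to H.

No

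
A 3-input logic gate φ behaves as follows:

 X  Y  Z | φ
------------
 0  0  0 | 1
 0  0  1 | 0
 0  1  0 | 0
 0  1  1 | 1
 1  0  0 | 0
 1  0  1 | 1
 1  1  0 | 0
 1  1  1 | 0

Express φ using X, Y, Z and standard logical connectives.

φ(X, Y, Z) = (((X' · Y') · Z') + ((X' · Y) · Z)) + ((X · Y') · Z)

Collect the rows where φ=1 — (0,0,0), (0,1,1), (1,0,1) — and write one minterm per row: ¬X·¬Y·¬Z, ¬X·Y·Z, X·¬Y·Z. Their union (logical OR) reproduces the table exactly.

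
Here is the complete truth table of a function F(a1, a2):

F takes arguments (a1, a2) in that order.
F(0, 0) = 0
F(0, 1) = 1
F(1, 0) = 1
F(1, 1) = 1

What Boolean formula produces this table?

The output is 1 whenever at least one input is 1 — the OR of all inputs.

F(a1, a2) = a1 + a2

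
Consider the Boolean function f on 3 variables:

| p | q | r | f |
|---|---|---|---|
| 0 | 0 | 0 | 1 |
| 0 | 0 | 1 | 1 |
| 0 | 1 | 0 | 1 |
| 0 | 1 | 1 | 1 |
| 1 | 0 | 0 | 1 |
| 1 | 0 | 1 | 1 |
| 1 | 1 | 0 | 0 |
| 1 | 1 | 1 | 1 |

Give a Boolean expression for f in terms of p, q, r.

f(p, q, r) = not ((p and q) and not r)

Only row (1,1,0) gives 0. So f is 1 everywhere except there — the complement of the minterm p·q·¬r.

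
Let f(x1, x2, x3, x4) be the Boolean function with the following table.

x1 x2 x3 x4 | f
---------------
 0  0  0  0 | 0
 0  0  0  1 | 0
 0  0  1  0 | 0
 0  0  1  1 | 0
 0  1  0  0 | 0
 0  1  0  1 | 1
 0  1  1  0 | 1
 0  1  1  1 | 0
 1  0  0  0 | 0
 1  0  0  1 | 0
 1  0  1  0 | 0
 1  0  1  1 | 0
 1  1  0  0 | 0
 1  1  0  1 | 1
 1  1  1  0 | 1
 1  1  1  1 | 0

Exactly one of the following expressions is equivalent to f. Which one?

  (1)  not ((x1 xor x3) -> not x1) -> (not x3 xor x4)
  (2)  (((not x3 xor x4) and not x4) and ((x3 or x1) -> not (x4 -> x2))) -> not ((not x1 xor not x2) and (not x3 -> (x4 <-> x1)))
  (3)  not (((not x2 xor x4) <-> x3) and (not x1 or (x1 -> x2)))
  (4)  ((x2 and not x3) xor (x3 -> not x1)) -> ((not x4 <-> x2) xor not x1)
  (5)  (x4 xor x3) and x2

(1) disagrees with f on (0,0,0,0) (formula → 1, table → 0); rule it out.
(2) disagrees with f on (0,0,0,0) (formula → 1, table → 0); rule it out.
(3) disagrees with f on (0,0,0,0) (formula → 1, table → 0); rule it out.
(4) disagrees with f on (0,0,0,0) (formula → 1, table → 0); rule it out.
Only (5) survives; checking it on all 16 rows confirms it matches f.

5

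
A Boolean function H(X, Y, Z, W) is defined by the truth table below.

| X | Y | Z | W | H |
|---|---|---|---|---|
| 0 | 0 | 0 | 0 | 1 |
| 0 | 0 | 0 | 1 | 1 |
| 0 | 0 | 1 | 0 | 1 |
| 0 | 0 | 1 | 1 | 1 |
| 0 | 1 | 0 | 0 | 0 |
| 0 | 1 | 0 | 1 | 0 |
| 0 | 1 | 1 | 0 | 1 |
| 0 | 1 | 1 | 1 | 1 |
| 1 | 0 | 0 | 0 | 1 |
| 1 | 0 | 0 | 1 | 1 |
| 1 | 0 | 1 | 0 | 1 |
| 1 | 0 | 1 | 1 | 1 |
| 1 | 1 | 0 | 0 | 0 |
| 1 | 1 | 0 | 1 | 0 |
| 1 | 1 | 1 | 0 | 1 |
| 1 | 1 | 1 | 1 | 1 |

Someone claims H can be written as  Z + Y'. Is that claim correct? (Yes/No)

Test each input against both H and the formula:
  X=0, Y=0, Z=0, W=0: formula gives 1, H = 1 ✓
  X=0, Y=0, Z=0, W=1: formula gives 1, H = 1 ✓
  X=0, Y=0, Z=1, W=0: formula gives 1, H = 1 ✓
  X=0, Y=0, Z=1, W=1: formula gives 1, H = 1 ✓
  … (the remaining 12 rows also agree.)
All 16 rows match — the expression computes H exactly.

Yes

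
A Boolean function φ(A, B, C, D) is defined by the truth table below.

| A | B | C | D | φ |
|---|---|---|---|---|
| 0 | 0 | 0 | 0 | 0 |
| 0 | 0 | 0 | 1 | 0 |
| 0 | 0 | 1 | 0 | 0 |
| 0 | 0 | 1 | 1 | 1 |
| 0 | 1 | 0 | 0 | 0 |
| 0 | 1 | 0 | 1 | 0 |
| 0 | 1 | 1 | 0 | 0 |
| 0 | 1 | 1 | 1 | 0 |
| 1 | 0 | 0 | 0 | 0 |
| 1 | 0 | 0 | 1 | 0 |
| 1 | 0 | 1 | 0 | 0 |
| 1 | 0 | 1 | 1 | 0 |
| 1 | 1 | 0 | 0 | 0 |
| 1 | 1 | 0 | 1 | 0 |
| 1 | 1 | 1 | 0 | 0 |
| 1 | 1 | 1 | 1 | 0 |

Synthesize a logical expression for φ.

φ(A, B, C, D) = ((¬A ∧ ¬B) ∧ C) ∧ D

Only row (0,0,1,1) gives 1. That row's minterm ¬A·¬B·C·D is φ directly.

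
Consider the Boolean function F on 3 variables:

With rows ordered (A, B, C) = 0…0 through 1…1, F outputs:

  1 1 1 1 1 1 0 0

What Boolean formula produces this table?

F(A, B, C) = NOT (((A AND B) AND NOT C) OR ((A AND B) AND C))

F is 0 on only 2 rows — (1,1,0), (1,1,1). Writing each as a minterm (A·B·¬C, A·B·C) and OR-ing them characterizes exactly where F=0, so F is the negation of that disjunction.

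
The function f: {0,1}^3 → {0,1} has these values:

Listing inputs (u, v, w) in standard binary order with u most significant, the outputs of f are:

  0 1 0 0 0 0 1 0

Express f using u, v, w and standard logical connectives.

f=1 on 2 inputs: (0,0,1), (1,1,0). Reading each as a conjunction of literals (¬u·¬v·w, u·v·¬w) and taking the OR gives the canonical DNF.

f(u, v, w) = ((not u and not v) and w) or ((u and v) and not w)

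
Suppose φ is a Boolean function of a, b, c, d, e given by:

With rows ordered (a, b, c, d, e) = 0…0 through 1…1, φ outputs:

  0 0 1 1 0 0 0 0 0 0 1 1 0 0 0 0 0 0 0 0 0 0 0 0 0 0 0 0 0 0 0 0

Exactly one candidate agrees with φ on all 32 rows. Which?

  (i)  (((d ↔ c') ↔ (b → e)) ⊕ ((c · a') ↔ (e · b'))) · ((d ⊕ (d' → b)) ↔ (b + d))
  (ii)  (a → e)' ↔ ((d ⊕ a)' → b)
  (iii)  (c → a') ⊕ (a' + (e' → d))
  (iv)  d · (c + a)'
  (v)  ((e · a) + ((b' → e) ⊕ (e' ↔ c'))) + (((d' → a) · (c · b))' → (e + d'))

iv

(i): at (0,0,0,0,0) it gives 1, but φ = 0 — eliminated.
(ii): at (0,0,0,0,0) it gives 1, but φ = 0 — eliminated.
(iii): at (0,0,0,1,0) it gives 0, but φ = 1 — eliminated.
(v): at (0,0,0,0,0) it gives 1, but φ = 0 — eliminated.
That leaves (iv). Evaluating it on every row reproduces the table of φ exactly.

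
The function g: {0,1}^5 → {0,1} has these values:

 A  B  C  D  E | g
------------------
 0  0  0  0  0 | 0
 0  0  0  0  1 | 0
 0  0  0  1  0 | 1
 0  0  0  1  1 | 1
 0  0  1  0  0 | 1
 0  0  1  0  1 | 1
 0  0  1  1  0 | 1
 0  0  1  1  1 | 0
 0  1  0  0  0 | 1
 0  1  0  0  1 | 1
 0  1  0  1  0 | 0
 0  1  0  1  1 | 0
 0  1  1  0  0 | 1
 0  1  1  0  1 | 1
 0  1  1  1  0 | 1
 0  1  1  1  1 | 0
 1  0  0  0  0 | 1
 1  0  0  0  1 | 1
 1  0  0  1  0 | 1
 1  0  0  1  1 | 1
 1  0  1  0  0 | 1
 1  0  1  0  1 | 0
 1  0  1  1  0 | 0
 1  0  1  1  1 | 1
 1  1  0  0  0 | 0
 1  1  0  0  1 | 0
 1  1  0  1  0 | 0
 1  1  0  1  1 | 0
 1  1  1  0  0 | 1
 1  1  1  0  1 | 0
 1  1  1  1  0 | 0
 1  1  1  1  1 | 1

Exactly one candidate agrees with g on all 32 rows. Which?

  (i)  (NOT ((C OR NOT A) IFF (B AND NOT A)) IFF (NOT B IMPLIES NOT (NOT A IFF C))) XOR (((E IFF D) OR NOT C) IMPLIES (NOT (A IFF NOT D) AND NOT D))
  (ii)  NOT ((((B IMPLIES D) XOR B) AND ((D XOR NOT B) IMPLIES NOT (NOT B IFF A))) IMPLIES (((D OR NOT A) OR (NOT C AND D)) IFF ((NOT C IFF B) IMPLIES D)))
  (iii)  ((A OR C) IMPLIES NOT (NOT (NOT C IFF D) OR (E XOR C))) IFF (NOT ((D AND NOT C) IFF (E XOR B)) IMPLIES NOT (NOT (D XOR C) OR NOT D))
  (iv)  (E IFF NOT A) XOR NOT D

i

(ii): at (0,0,0,1,0) it gives 0, but g = 1 — eliminated.
(iii): at (0,0,0,0,0) it gives 1, but g = 0 — eliminated.
(iv): at (0,0,0,0,0) it gives 1, but g = 0 — eliminated.
(i) is the remaining candidate, and it agrees with g on all 32 inputs.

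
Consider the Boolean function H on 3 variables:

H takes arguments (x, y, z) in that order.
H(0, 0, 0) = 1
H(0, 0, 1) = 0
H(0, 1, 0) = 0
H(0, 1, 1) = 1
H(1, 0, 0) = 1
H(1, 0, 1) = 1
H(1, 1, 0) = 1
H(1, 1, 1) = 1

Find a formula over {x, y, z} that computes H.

There are just 2 zero rows: (0,0,1), (0,1,0). Their minterms are ¬x·¬y·z, ¬x·y·¬z; the OR of those covers precisely the 0-outputs, and negating it yields H.

H(x, y, z) = ~(((~x & ~y) & z) | ((~x & y) & ~z))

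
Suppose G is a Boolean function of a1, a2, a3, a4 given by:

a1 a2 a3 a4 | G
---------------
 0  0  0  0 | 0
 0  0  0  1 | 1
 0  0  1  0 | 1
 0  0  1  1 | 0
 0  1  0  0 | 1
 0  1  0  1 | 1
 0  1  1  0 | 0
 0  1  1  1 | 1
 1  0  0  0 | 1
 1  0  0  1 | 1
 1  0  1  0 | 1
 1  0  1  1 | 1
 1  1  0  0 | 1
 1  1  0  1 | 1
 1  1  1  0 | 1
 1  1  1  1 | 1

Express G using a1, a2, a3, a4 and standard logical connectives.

G(a1, a2, a3, a4) = not (((((not a1 and not a2) and not a3) and not a4) or (((not a1 and not a2) and a3) and a4)) or (((not a1 and a2) and a3) and not a4))

G is 0 on only 3 rows — (0,0,0,0), (0,0,1,1), (0,1,1,0). Writing each as a minterm (¬a1·¬a2·¬a3·¬a4, ¬a1·¬a2·a3·a4, ¬a1·a2·a3·¬a4) and OR-ing them characterizes exactly where G=0, so G is the negation of that disjunction.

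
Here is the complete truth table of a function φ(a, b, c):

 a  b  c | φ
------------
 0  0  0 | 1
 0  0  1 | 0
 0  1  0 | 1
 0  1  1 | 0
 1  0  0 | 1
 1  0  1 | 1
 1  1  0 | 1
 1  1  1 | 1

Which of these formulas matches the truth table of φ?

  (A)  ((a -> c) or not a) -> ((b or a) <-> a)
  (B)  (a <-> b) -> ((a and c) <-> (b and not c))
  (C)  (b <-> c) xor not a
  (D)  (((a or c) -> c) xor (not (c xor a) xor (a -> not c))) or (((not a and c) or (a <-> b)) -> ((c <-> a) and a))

D

(A) fails at (0,0,1): the formula yields 1, φ is 0.
(B) fails at (0,0,1): the formula yields 1, φ is 0.
(C) fails at (0,0,0): the formula yields 0, φ is 1.
Only (D) survives; checking it on all 8 rows confirms it matches φ.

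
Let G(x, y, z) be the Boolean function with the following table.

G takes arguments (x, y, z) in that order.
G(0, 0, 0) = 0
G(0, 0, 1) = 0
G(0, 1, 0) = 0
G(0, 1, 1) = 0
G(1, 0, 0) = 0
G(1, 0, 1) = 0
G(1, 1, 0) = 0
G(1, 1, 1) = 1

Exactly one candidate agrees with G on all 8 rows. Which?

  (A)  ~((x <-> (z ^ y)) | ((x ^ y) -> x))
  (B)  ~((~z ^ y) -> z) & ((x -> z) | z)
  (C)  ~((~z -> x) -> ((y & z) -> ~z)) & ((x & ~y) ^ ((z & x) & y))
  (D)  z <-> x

(A) disagrees with G on (0,1,0) (formula → 1, table → 0); rule it out.
(B) disagrees with G on (0,0,0) (formula → 1, table → 0); rule it out.
(D) disagrees with G on (0,0,0) (formula → 1, table → 0); rule it out.
Only (C) survives; checking it on all 8 rows confirms it matches G.

C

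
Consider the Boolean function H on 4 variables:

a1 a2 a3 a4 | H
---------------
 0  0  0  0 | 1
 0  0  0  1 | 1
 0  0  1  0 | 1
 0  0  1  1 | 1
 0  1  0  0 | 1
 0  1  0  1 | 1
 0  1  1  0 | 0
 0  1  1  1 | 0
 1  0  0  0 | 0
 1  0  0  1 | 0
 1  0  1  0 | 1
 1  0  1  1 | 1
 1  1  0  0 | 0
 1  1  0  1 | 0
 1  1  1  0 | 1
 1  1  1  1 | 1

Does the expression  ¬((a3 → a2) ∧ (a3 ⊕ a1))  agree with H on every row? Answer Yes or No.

Yes

Check the formula against H row by row:
  a1=0, a2=0, a3=0, a4=0: formula gives 1, H = 1 ✓
  a1=0, a2=0, a3=0, a4=1: formula gives 1, H = 1 ✓
  a1=0, a2=0, a3=1, a4=0: formula gives 1, H = 1 ✓
  a1=0, a2=0, a3=1, a4=1: formula gives 1, H = 1 ✓
  … (the remaining 12 rows also agree.)
Every row agrees, so the formula is equivalent.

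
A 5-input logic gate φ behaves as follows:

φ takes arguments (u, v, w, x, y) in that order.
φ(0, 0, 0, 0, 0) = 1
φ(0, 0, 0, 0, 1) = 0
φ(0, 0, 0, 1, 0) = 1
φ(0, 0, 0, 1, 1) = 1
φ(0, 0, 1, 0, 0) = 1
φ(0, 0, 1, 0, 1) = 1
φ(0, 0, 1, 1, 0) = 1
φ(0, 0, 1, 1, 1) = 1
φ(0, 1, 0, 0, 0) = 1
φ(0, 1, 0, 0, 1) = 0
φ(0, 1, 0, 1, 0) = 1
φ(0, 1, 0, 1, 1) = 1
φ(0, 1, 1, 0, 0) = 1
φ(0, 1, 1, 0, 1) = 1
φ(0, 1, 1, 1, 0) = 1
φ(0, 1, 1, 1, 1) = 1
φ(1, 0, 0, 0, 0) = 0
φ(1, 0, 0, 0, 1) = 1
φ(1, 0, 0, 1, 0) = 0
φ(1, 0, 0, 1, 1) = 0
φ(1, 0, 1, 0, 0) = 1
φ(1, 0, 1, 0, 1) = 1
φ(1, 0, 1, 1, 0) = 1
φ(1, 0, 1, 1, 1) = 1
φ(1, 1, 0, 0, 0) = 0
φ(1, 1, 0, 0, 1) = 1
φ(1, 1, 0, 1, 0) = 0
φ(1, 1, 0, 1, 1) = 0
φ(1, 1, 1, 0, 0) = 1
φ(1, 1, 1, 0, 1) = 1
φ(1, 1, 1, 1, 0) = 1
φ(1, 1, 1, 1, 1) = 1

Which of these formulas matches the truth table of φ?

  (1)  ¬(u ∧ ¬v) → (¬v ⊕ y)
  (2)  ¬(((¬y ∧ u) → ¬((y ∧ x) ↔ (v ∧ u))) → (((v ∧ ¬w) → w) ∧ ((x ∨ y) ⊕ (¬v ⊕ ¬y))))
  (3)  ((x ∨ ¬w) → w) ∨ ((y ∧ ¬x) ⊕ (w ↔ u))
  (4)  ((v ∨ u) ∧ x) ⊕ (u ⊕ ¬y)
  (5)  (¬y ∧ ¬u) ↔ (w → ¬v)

3

(1) fails at (0,0,0,1,1): the formula yields 0, φ is 1.
(2) fails at (0,0,0,0,1): the formula yields 1, φ is 0.
(4) fails at (0,0,0,1,1): the formula yields 0, φ is 1.
(5) fails at (0,0,0,1,1): the formula yields 0, φ is 1.
That leaves (3). Evaluating it on every row reproduces the table of φ exactly.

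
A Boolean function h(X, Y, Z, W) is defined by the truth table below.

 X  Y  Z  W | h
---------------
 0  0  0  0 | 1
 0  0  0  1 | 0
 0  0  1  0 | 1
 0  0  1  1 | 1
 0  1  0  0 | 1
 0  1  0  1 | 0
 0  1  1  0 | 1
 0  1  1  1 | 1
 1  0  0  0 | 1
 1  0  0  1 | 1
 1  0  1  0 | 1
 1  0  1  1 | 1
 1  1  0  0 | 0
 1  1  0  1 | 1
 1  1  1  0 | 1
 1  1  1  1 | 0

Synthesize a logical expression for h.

The 0-rows are (0,0,0,1), (0,1,0,1), (1,1,0,0), (1,1,1,1). Take each as a conjunction (¬X·¬Y·¬Z·W, ¬X·Y·¬Z·W, X·Y·¬Z·¬W, X·Y·Z·W), form their disjunction, and complement — that gives a formula that is 1 everywhere h is.

h(X, Y, Z, W) = ¬((((((¬X ∧ ¬Y) ∧ ¬Z) ∧ W) ∨ (((¬X ∧ Y) ∧ ¬Z) ∧ W)) ∨ (((X ∧ Y) ∧ ¬Z) ∧ ¬W)) ∨ (((X ∧ Y) ∧ Z) ∧ W))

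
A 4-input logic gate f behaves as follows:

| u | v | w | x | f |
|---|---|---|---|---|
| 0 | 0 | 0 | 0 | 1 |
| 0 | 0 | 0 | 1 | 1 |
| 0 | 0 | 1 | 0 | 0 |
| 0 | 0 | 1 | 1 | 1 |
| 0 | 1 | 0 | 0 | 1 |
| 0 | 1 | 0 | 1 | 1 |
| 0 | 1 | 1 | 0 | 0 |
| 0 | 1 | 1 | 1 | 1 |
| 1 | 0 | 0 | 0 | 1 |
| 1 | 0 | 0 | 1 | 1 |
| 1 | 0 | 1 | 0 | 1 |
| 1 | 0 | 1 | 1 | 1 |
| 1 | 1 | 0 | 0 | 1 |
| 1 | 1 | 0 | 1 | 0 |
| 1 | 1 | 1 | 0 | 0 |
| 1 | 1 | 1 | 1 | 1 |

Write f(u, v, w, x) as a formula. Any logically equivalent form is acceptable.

f(u, v, w, x) = not ((((((not u and not v) and w) and not x) or (((not u and v) and w) and not x)) or (((u and v) and not w) and x)) or (((u and v) and w) and not x))

The 0-rows are (0,0,1,0), (0,1,1,0), (1,1,0,1), (1,1,1,0). Take each as a conjunction (¬u·¬v·w·¬x, ¬u·v·w·¬x, u·v·¬w·x, u·v·w·¬x), form their disjunction, and complement — that gives a formula that is 1 everywhere f is.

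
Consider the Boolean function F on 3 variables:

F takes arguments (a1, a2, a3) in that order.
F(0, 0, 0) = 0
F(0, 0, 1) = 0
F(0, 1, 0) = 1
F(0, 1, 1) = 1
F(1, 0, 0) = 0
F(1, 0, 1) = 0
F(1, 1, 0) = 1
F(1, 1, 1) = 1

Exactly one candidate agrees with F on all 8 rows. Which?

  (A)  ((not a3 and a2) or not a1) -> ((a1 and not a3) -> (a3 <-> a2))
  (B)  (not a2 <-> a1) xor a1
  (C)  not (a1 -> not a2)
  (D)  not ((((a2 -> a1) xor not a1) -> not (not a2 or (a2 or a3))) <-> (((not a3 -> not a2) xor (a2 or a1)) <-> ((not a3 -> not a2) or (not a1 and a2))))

B

(A) disagrees with F on (0,0,0) (formula → 1, table → 0); rule it out.
(C) disagrees with F on (0,1,0) (formula → 0, table → 1); rule it out.
(D) disagrees with F on (0,1,1) (formula → 0, table → 1); rule it out.
(B) is the remaining candidate, and it agrees with F on all 8 inputs.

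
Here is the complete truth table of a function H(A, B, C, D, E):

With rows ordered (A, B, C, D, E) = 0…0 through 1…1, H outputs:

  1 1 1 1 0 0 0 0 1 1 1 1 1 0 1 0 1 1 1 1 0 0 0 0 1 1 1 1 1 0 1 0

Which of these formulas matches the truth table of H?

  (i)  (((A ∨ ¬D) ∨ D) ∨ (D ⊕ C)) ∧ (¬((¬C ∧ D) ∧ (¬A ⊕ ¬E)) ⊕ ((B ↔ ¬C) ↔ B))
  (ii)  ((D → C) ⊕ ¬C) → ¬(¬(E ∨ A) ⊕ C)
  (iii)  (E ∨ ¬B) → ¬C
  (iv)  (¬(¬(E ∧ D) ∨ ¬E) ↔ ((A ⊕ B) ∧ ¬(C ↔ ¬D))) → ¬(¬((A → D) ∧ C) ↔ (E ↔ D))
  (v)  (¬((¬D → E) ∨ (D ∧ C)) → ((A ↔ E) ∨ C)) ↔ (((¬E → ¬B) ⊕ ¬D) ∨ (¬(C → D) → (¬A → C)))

iii

(i) fails at (0,0,0,0,0): the formula yields 0, H is 1.
(ii) fails at (0,0,0,1,0): the formula yields 0, H is 1.
(iv) fails at (0,0,0,0,0): the formula yields 0, H is 1.
(v) fails at (0,0,1,0,0): the formula yields 1, H is 0.
(iii) is the remaining candidate, and it agrees with H on all 32 inputs.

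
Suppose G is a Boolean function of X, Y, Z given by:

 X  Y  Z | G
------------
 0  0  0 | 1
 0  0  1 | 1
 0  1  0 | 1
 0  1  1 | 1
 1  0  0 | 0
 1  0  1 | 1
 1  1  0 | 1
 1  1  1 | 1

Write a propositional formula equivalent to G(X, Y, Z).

G(X, Y, Z) = not ((X and not Y) and not Z)

G is 0 on exactly one input, (1,0,0), whose minterm is X·¬Y·¬Z. So G is the negation of that single conjunction.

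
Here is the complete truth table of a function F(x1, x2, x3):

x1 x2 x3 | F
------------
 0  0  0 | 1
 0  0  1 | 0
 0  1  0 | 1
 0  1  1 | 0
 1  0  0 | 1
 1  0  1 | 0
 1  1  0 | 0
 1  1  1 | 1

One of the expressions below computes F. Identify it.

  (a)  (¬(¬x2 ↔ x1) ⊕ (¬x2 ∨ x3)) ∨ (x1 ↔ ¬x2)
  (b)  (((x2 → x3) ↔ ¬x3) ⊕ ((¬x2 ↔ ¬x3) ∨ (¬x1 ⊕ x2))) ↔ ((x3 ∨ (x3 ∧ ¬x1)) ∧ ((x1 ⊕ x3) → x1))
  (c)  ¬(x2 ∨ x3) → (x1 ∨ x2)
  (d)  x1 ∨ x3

b

(a) disagrees with F on (0,0,0) (formula → 0, table → 1); rule it out.
(c) disagrees with F on (0,0,0) (formula → 0, table → 1); rule it out.
(d) disagrees with F on (0,0,0) (formula → 0, table → 1); rule it out.
Only (b) survives; checking it on all 8 rows confirms it matches F.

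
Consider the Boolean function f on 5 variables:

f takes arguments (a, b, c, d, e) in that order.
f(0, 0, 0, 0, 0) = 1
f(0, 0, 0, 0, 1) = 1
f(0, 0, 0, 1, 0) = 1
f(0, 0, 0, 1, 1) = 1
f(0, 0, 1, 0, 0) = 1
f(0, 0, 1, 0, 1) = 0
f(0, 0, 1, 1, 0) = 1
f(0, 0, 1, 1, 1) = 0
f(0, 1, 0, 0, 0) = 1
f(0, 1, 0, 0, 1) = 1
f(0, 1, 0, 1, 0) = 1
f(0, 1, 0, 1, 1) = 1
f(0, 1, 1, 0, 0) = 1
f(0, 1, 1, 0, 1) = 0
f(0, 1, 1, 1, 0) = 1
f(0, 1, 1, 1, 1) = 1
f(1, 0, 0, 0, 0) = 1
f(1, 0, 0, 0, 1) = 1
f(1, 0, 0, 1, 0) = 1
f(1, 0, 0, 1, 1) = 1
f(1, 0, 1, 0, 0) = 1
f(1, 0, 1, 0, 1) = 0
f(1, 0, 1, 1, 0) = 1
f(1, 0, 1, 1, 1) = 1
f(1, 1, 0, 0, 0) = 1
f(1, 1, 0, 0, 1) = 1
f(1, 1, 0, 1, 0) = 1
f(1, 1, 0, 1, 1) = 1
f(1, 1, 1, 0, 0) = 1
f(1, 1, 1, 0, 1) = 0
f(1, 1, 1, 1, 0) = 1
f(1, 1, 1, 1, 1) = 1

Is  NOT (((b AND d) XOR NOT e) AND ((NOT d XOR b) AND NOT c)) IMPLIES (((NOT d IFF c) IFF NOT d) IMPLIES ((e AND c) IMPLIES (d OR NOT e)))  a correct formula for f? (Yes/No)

Evaluate NOT (((b AND d) XOR NOT e) AND ((NOT d XOR b) AND NOT c)) IMPLIES (((NOT d IFF c) IFF NOT d) IMPLIES ((e AND c) IMPLIES (d OR NOT e))) on each row and compare to f:
  a=0, b=0, c=0, d=0, e=0: formula gives 1, f = 1 ✓
  a=0, b=0, c=0, d=0, e=1: formula gives 1, f = 1 ✓
  a=0, b=0, c=0, d=1, e=0: formula gives 1, f = 1 ✓
  a=0, b=0, c=0, d=1, e=1: formula gives 1, f = 1 ✓
  …
  a=0, b=0, c=1, d=1, e=1: formula gives 1, but f = 0 ✗
A single disagreement suffices: at (0,0,1,1,1) they differ, so the formula does not compute f.

No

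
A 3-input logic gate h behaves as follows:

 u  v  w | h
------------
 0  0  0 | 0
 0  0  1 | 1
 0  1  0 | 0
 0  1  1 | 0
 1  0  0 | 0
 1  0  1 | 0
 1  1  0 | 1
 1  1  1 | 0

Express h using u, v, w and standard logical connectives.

h(u, v, w) = ((¬u ∧ ¬v) ∧ w) ∨ ((u ∧ v) ∧ ¬w)

h=1 on 2 inputs: (0,0,1), (1,1,0). Reading each as a conjunction of literals (¬u·¬v·w, u·v·¬w) and taking the OR gives the canonical DNF.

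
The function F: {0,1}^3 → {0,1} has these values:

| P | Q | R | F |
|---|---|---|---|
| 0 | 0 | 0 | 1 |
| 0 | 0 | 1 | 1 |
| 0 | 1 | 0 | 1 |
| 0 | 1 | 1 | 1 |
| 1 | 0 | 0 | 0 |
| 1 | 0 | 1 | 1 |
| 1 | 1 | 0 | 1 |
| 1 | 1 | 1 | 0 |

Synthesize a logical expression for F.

F(P, Q, R) = not (((P and not Q) and not R) or ((P and Q) and R))

F is 0 on only 2 rows — (1,0,0), (1,1,1). Writing each as a minterm (P·¬Q·¬R, P·Q·R) and OR-ing them characterizes exactly where F=0, so F is the negation of that disjunction.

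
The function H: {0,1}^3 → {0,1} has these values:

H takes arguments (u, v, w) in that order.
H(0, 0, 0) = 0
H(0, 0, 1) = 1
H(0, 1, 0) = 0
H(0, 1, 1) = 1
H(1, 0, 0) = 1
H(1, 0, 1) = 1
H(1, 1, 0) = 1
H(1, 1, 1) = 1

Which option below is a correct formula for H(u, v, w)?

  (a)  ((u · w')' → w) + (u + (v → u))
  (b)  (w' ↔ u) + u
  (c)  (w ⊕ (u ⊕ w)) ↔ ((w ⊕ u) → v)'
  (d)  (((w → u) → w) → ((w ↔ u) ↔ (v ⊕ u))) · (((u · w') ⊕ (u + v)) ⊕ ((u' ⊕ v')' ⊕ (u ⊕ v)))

(a) fails at (0,0,0): the formula yields 1, H is 0.
(c) fails at (0,0,0): the formula yields 1, H is 0.
(d) fails at (0,0,0): the formula yields 1, H is 0.
That leaves (b). Evaluating it on every row reproduces the table of H exactly.

b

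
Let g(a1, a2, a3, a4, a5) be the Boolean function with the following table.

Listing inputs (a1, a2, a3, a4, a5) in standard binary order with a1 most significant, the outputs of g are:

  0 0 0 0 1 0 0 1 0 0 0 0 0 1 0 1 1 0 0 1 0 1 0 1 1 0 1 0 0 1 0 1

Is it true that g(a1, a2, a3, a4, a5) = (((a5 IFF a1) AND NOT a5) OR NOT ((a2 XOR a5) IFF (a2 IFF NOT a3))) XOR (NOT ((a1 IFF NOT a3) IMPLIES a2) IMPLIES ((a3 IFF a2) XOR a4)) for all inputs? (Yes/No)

Yes

Evaluate (((a5 IFF a1) AND NOT a5) OR NOT ((a2 XOR a5) IFF (a2 IFF NOT a3))) XOR (NOT ((a1 IFF NOT a3) IMPLIES a2) IMPLIES ((a3 IFF a2) XOR a4)) on each row and compare to g:
  a1=0, a2=0, a3=0, a4=0, a5=0: formula gives 0, g = 0 ✓
  a1=0, a2=0, a3=0, a4=0, a5=1: formula gives 0, g = 0 ✓
  a1=0, a2=0, a3=0, a4=1, a5=0: formula gives 0, g = 0 ✓
  a1=0, a2=0, a3=0, a4=1, a5=1: formula gives 0, g = 0 ✓
  …and likewise for the remaining 28 rows.
No disagreement on any input; they are logically equivalent.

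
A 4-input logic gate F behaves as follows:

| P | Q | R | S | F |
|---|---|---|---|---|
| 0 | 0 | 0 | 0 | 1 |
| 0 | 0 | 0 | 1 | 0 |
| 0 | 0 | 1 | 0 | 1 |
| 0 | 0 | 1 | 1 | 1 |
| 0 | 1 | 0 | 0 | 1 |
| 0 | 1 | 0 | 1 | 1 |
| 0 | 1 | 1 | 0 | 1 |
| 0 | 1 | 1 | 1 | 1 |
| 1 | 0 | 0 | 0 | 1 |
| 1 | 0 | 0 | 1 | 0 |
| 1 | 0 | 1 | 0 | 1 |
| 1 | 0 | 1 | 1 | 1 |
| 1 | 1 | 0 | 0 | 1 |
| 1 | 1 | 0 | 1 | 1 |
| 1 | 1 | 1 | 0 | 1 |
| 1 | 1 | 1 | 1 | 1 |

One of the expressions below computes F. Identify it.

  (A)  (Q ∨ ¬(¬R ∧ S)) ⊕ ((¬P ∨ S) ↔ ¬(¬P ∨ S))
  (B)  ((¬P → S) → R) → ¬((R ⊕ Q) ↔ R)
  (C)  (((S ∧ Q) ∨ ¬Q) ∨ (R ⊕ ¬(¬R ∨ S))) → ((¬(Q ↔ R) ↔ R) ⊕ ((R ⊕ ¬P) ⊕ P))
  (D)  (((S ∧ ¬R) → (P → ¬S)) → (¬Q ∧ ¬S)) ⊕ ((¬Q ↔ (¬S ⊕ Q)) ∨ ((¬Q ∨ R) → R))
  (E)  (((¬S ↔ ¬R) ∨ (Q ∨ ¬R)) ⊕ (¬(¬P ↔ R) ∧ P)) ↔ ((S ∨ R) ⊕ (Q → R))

A

(B): at (0,0,0,0) it gives 0, but F = 1 — eliminated.
(C): at (0,0,0,0) it gives 0, but F = 1 — eliminated.
(D): at (0,0,0,0) it gives 0, but F = 1 — eliminated.
(E): at (0,0,1,1) it gives 0, but F = 1 — eliminated.
(A) is the remaining candidate, and it agrees with F on all 16 inputs.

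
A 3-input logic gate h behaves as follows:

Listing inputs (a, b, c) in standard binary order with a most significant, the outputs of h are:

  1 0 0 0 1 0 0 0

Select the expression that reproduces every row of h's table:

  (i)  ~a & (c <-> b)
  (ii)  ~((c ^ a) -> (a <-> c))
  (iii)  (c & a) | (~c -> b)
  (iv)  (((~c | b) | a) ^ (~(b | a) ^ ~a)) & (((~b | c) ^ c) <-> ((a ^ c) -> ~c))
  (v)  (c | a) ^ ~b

(i): at (0,1,1) it gives 1, but h = 0 — eliminated.
(ii): at (0,0,0) it gives 0, but h = 1 — eliminated.
(iii): at (0,0,0) it gives 0, but h = 1 — eliminated.
(v): at (0,1,1) it gives 1, but h = 0 — eliminated.
That leaves (iv). Evaluating it on every row reproduces the table of h exactly.

iv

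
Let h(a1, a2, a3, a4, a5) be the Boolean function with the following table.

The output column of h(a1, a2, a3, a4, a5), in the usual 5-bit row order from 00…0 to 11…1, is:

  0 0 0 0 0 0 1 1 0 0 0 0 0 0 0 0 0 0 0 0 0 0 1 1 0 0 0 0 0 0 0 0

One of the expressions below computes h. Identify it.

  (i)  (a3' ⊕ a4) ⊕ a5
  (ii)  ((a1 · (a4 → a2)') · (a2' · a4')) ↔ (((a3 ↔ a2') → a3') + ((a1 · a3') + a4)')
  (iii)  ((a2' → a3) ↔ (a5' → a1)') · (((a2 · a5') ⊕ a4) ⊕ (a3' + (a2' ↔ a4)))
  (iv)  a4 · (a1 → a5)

ii

(i) fails at (0,0,0,0,0): the formula yields 1, h is 0.
(iii) fails at (0,0,0,0,1): the formula yields 1, h is 0.
(iv) fails at (0,0,0,1,0): the formula yields 1, h is 0.
(ii) is the remaining candidate, and it agrees with h on all 32 inputs.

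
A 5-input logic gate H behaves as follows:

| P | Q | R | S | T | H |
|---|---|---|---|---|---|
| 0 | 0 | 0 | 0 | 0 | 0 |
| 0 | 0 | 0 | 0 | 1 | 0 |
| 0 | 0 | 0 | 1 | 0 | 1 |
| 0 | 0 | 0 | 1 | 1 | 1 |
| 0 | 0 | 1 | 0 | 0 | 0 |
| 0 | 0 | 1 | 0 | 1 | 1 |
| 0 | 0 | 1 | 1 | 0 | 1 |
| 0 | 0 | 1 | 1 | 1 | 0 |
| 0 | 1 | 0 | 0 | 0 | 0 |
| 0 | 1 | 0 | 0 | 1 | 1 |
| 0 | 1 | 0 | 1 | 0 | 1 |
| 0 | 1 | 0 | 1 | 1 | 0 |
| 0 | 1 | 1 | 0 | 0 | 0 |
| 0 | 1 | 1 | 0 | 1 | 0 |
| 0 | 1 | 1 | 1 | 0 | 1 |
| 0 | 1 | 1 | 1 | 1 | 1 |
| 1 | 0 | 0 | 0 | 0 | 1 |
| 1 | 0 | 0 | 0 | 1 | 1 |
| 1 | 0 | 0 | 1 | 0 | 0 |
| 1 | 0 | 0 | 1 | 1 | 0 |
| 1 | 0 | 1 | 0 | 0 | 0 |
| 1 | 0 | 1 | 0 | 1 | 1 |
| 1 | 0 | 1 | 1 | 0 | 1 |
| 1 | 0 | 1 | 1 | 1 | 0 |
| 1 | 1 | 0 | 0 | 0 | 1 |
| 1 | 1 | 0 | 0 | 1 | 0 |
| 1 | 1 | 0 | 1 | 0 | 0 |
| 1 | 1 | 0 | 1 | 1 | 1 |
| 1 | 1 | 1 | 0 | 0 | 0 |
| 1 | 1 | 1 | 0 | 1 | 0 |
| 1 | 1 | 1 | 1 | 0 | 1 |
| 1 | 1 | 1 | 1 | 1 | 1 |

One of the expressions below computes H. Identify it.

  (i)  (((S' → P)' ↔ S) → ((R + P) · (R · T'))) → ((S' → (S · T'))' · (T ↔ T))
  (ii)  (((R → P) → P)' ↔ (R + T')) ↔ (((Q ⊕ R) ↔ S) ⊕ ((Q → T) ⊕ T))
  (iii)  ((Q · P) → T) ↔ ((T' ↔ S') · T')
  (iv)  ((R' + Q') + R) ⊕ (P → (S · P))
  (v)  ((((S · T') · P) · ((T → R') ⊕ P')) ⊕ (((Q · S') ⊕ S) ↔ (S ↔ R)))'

ii

(i): at (0,0,0,0,0) it gives 1, but H = 0 — eliminated.
(iii): at (0,0,0,0,0) it gives 1, but H = 0 — eliminated.
(iv): at (0,0,0,1,0) it gives 0, but H = 1 — eliminated.
(v): at (0,0,0,0,0) it gives 1, but H = 0 — eliminated.
That leaves (ii). Evaluating it on every row reproduces the table of H exactly.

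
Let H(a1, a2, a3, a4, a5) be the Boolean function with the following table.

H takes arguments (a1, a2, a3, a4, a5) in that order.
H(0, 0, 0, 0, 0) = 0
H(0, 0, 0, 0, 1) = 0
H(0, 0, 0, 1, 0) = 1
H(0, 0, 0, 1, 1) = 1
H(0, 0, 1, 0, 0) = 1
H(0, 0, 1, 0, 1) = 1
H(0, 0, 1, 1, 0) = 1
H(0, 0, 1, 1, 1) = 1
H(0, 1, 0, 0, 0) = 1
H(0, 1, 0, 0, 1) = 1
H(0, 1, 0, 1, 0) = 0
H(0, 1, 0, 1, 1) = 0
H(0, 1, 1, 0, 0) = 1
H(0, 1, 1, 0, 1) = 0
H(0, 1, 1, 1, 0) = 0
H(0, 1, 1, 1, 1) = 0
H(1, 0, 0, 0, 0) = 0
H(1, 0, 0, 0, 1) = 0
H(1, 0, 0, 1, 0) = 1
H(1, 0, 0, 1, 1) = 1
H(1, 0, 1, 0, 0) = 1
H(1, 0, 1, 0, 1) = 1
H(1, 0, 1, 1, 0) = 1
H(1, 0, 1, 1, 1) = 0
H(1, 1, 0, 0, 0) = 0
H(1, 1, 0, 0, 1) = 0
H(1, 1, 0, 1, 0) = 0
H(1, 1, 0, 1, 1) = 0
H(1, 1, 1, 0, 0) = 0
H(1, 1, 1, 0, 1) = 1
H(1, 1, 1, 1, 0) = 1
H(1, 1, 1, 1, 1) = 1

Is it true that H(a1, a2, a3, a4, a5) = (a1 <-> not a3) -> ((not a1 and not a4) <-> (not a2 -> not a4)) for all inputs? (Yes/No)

Check the formula against H row by row:
  a1=0, a2=0, a3=0, a4=0, a5=0: formula gives 1, but H = 0 ✗
A single disagreement suffices: at (0,0,0,0,0) they differ, so the formula does not compute H.

No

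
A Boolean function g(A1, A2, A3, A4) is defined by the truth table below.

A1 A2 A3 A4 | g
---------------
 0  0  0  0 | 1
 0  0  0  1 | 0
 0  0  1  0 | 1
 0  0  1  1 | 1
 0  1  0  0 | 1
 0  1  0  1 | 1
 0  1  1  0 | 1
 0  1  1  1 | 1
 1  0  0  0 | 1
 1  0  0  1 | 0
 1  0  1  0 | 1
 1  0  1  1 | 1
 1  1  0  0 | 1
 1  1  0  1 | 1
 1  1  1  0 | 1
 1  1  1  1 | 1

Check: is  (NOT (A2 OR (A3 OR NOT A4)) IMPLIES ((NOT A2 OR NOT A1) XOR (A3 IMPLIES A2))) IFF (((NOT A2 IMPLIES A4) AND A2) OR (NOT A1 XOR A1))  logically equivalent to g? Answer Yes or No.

Yes

Test each input against both g and the formula:
  A1=0, A2=0, A3=0, A4=0: formula gives 1, g = 1 ✓
  A1=0, A2=0, A3=0, A4=1: formula gives 0, g = 0 ✓
  A1=0, A2=0, A3=1, A4=0: formula gives 1, g = 1 ✓
  A1=0, A2=0, A3=1, A4=1: formula gives 1, g = 1 ✓
  …and likewise for the remaining 12 rows.
Every row agrees, so the formula is equivalent.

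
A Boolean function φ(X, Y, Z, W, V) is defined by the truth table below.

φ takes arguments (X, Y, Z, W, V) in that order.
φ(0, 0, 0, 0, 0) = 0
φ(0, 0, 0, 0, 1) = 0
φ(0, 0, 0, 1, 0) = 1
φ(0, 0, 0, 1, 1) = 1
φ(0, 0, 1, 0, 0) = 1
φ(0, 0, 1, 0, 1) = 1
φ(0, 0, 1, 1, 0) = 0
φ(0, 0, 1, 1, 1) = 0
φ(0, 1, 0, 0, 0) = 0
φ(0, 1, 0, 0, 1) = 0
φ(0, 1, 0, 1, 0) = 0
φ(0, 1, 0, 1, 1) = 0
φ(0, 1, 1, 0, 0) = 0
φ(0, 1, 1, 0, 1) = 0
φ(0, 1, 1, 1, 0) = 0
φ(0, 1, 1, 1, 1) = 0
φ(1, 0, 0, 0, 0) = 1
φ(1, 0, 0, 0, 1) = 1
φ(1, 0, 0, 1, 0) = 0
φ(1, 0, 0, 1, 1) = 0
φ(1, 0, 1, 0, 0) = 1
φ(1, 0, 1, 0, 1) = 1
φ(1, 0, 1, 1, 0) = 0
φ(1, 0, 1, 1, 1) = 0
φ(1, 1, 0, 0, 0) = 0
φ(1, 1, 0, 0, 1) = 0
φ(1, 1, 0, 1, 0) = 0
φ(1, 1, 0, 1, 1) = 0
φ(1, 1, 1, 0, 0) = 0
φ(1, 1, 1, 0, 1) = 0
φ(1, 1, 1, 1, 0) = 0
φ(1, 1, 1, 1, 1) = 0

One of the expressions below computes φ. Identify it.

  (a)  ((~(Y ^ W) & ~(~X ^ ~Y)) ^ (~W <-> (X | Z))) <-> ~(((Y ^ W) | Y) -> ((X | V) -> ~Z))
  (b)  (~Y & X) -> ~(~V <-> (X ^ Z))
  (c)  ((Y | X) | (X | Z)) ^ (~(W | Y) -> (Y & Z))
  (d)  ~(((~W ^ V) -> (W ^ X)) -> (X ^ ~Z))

(a) fails at (0,0,0,1,0): the formula yields 0, φ is 1.
(b) fails at (0,0,0,0,0): the formula yields 1, φ is 0.
(d) fails at (0,0,0,1,0): the formula yields 0, φ is 1.
(c) is the remaining candidate, and it agrees with φ on all 32 inputs.

c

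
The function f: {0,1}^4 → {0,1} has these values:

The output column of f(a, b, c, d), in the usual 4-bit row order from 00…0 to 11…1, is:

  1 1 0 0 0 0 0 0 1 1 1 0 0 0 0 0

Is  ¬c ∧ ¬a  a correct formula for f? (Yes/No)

Test each input against both f and the formula:
  a=0, b=0, c=0, d=0: formula gives 1, f = 1 ✓
  a=0, b=0, c=0, d=1: formula gives 1, f = 1 ✓
  a=0, b=0, c=1, d=0: formula gives 0, f = 0 ✓
  a=0, b=0, c=1, d=1: formula gives 0, f = 0 ✓
  a=0, b=1, c=0, d=0: formula gives 1, but f = 0 ✗
A single disagreement suffices: at (0,1,0,0) they differ, so the formula does not compute f.

No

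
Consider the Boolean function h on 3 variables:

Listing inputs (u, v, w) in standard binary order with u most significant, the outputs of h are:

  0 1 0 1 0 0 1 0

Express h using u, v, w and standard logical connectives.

h(u, v, w) = (((not u and not v) and w) or ((not u and v) and w)) or ((u and v) and not w)

h=1 on 3 inputs: (0,0,1), (0,1,1), (1,1,0). Reading each as a conjunction of literals (¬u·¬v·w, ¬u·v·w, u·v·¬w) and taking the OR gives the canonical DNF.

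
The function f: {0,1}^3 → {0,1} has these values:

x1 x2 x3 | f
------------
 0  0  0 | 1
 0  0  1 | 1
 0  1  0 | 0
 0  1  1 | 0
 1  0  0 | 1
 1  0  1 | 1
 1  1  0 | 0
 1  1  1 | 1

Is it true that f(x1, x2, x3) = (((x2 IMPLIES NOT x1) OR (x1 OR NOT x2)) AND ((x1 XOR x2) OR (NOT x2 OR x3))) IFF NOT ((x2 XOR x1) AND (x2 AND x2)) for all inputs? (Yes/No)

Yes

Evaluate (((x2 IMPLIES NOT x1) OR (x1 OR NOT x2)) AND ((x1 XOR x2) OR (NOT x2 OR x3))) IFF NOT ((x2 XOR x1) AND (x2 AND x2)) on each row and compare to f:
  x1=0, x2=0, x3=0: formula gives 1, f = 1 ✓
  x1=0, x2=0, x3=1: formula gives 1, f = 1 ✓
  x1=0, x2=1, x3=0: formula gives 0, f = 0 ✓
  x1=0, x2=1, x3=1: formula gives 0, f = 0 ✓
  x1=1, x2=0, x3=0: formula gives 1, f = 1 ✓
  … (the remaining 3 rows also agree.)
Every row agrees, so the formula is equivalent.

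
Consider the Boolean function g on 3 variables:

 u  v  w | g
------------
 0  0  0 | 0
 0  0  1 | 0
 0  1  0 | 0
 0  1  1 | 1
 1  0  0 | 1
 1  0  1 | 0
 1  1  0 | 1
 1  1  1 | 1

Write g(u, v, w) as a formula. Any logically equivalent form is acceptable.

g(u, v, w) = ((((not u and v) and w) or ((u and not v) and not w)) or ((u and v) and not w)) or ((u and v) and w)

g=1 on 4 inputs: (0,1,1), (1,0,0), (1,1,0), (1,1,1). Reading each as a conjunction of literals (¬u·v·w, u·¬v·¬w, u·v·¬w, u·v·w) and taking the OR gives the canonical DNF.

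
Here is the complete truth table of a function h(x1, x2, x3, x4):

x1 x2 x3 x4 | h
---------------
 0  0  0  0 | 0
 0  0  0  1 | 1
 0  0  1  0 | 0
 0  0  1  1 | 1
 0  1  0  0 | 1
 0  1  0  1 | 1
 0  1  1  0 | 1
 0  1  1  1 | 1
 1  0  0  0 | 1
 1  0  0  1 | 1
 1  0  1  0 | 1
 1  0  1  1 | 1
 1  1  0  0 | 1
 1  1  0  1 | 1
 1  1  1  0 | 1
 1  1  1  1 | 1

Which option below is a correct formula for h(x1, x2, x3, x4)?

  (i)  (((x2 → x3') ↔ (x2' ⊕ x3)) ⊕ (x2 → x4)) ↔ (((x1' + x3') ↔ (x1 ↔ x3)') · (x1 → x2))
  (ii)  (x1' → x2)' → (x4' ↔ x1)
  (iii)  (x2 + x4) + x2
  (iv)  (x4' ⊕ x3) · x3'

(i) fails at (0,0,0,0): the formula yields 1, h is 0.
(iii) fails at (1,0,0,0): the formula yields 0, h is 1.
(iv) fails at (0,0,0,0): the formula yields 1, h is 0.
That leaves (ii). Evaluating it on every row reproduces the table of h exactly.

ii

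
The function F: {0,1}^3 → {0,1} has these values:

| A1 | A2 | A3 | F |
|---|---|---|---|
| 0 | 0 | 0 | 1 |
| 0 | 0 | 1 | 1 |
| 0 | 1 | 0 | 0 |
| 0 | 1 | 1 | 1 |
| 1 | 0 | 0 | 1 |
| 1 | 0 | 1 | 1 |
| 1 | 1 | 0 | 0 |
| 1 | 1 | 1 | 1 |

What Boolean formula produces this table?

F(A1, A2, A3) = ~(((~A1 & A2) & ~A3) | ((A1 & A2) & ~A3))

F is 0 on only 2 rows — (0,1,0), (1,1,0). Writing each as a minterm (¬A1·A2·¬A3, A1·A2·¬A3) and OR-ing them characterizes exactly where F=0, so F is the negation of that disjunction.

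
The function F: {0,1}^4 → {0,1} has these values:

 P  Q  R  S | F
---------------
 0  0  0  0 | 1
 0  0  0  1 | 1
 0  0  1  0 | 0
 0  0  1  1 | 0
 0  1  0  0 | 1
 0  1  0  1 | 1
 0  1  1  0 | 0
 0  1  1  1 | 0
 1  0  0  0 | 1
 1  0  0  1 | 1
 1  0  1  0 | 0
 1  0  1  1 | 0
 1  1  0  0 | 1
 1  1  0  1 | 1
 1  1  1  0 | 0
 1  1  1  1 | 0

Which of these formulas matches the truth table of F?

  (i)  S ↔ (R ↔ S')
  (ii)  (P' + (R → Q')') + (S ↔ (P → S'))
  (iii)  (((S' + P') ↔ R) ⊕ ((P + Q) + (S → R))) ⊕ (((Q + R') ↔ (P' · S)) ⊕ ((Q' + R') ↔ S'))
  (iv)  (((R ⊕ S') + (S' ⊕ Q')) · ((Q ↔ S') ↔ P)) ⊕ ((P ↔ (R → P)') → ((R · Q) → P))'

(ii): at (0,0,1,0) it gives 1, but F = 0 — eliminated.
(iii): at (0,0,0,0) it gives 0, but F = 1 — eliminated.
(iv): at (0,0,0,1) it gives 0, but F = 1 — eliminated.
(i) is the remaining candidate, and it agrees with F on all 16 inputs.

i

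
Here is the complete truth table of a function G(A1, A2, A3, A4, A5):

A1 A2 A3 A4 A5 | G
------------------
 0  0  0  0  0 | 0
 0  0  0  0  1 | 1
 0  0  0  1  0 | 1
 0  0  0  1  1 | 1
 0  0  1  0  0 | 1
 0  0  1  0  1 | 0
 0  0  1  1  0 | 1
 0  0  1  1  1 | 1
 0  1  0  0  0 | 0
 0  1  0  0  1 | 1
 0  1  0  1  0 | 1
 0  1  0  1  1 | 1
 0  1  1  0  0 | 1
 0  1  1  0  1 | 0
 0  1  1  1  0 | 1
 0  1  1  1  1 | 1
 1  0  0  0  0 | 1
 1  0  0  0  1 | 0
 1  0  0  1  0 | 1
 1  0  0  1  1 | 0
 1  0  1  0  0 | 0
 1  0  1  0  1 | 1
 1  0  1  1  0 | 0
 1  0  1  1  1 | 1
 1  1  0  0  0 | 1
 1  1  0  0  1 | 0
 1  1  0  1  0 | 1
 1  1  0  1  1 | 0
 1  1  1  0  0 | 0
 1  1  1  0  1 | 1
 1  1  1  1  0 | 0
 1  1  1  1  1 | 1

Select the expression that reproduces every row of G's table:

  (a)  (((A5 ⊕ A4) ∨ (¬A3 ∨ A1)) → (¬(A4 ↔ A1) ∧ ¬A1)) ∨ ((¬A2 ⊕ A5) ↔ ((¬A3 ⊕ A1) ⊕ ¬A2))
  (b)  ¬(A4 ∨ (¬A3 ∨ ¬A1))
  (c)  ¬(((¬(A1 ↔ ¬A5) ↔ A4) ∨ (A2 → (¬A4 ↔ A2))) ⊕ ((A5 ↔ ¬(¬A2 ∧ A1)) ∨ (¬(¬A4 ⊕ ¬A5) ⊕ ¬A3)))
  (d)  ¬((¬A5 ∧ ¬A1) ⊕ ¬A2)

(b) fails at (0,0,0,0,1): the formula yields 0, G is 1.
(c) fails at (0,0,1,0,1): the formula yields 1, G is 0.
(d) fails at (0,0,0,0,0): the formula yields 1, G is 0.
That leaves (a). Evaluating it on every row reproduces the table of G exactly.

a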